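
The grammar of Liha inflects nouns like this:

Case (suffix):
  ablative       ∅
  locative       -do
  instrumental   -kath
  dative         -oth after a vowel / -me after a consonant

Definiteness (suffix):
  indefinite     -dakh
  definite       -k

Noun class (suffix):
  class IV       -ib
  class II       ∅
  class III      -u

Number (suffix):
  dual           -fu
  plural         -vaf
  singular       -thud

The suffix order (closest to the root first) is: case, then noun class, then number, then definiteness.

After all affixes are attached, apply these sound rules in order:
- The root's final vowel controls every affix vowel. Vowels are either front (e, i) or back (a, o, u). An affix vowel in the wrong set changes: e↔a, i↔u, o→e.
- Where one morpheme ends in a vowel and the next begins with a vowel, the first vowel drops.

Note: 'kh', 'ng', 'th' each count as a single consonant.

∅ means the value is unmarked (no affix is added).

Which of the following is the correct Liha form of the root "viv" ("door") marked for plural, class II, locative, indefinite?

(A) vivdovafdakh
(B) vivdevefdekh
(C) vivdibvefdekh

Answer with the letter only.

Attach case locative -do → vivdo.
noun class = class II: zero marking, form stays vivdo.
Attach number plural -vaf → vivdovaf.
Attach definiteness indefinite -dakh → vivdovafdakh.
Apply vowel harmony: vivdovafdakh → vivdevefdekh.
Vowel deletion: no change.
So the correct form is vivdevefdekh, option (B).
(A) vivdovafdakh is wrong: it fails to apply the sound rule(s).
(C) vivdibvefdekh is wrong: it uses class IV instead of class II for noun class.

B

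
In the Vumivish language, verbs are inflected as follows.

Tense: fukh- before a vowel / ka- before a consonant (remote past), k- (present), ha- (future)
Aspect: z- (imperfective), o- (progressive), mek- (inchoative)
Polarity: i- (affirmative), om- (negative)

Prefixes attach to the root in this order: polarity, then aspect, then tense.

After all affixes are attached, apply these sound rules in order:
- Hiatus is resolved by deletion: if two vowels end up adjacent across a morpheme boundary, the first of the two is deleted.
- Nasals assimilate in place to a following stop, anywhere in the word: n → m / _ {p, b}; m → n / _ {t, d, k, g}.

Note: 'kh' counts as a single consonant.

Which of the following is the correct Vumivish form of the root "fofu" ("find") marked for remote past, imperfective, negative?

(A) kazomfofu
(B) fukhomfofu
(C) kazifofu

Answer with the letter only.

Attach polarity negative om- → omfofu.
Attach aspect imperfective z- → zomfofu.
Attach tense remote past ka- (before consonant 'z') → kazomfofu.
Vowel deletion: no change.
Nasal assimilation: no change.
So the correct form is kazomfofu, option (A).
(C) kazifofu is wrong: it uses affirmative instead of negative for polarity.
(B) fukhomfofu is wrong: it uses progressive instead of imperfective for aspect.

A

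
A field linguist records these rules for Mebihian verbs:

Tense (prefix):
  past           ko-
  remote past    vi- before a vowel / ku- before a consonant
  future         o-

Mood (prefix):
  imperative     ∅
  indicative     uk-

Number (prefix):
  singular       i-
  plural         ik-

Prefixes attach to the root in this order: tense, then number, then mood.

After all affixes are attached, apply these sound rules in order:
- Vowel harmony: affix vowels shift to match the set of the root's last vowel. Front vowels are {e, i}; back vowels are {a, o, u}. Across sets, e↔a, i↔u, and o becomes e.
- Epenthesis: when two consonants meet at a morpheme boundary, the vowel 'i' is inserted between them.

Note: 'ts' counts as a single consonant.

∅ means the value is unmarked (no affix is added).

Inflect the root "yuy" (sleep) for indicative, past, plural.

ukukikoyuy

Attach tense past ko- → koyuy.
Attach number plural ik- → ikkoyuy.
Attach mood indicative uk- → ukikkoyuy.
Apply vowel harmony: ukikkoyuy → ukukkoyuy.
Apply epenthesis: ukukkoyuy → ukukikoyuy.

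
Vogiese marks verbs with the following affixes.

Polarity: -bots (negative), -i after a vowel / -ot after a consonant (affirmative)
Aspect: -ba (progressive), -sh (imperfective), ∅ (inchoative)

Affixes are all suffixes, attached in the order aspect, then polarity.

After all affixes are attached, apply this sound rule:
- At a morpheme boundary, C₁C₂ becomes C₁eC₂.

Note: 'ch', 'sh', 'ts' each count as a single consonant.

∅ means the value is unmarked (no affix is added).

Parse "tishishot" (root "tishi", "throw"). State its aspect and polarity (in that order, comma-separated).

Segment: tishi-sh-ot.
aspect: -sh → imperfective.
polarity: -i/ot → affirmative.

imperfective, affirmative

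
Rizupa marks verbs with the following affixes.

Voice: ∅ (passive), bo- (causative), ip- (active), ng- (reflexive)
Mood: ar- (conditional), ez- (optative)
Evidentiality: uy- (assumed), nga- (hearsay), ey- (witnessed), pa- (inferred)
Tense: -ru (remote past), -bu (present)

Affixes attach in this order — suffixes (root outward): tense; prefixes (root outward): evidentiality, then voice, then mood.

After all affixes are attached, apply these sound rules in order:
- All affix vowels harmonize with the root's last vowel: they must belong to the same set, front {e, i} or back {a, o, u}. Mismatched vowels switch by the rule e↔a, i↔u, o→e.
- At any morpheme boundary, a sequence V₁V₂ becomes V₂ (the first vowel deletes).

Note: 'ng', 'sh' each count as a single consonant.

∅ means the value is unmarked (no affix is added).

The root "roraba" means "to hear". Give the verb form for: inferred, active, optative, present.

Attach evidentiality inferred pa- → paroraba.
Attach tense present -bu → parorababu.
Attach voice active ip- → ipparorababu.
Attach mood optative ez- → ezipparorababu.
Apply vowel harmony: ezipparorababu → azupparorababu.
Vowel deletion: no change.

azupparorababu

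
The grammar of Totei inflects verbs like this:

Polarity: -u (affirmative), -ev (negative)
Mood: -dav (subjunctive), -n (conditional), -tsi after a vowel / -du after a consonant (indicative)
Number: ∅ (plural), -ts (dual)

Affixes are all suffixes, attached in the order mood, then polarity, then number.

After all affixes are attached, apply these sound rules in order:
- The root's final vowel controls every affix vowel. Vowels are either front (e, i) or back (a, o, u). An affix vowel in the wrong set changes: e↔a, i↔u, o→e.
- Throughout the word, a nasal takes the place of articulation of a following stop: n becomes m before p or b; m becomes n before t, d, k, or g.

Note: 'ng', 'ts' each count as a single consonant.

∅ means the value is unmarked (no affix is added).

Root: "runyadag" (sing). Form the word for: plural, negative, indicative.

Attach mood indicative -du (after consonant 'g') → runyadagdu.
Attach polarity negative -ev → runyadagduev.
number = plural: zero marking, form stays runyadagduev.
Apply vowel harmony: runyadagduev → runyadagduav.
Nasal assimilation: no change.

runyadagduav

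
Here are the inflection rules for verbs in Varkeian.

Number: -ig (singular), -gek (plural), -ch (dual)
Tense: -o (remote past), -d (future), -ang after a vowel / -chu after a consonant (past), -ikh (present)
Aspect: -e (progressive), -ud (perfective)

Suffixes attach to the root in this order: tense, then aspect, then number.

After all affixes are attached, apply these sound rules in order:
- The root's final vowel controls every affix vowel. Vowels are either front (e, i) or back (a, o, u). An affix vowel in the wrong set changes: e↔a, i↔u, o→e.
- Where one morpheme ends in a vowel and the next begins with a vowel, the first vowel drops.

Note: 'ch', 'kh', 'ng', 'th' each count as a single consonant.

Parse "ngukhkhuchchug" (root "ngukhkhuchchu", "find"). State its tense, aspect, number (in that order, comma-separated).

remote past, progressive, singular

Segment: ngukhkhuchchu-o-e-ig.
tense: -o → remote past.
aspect: -e → progressive.
number: -ig → singular.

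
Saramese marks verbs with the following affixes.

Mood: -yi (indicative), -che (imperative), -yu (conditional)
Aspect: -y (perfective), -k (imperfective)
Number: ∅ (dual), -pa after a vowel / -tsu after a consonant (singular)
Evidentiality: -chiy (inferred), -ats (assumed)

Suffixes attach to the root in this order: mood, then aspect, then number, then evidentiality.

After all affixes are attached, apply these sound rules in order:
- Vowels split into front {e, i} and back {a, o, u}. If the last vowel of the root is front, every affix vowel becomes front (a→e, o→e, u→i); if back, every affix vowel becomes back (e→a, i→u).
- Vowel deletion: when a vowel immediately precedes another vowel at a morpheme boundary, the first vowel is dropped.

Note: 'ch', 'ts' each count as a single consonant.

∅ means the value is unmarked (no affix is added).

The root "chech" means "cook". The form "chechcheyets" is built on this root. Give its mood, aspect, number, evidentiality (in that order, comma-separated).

imperative, perfective, dual, assumed

Segment: chech-che-y-ats.
mood: -che → imperative.
aspect: -y → perfective.
number: ∅ → dual.
evidentiality: -ats → assumed.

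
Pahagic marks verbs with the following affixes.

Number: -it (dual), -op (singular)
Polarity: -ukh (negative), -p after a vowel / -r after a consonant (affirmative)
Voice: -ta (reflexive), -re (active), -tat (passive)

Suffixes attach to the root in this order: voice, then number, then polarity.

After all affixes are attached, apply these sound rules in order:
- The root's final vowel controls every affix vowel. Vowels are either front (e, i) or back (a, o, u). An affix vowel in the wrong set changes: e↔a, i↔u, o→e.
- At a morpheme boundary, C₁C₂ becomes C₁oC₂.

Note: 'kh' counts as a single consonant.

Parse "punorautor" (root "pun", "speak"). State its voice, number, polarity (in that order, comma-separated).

active, dual, affirmative

Segment: pun-re-it-r.
voice: -re → active.
number: -it → dual.
polarity: -p/r → affirmative.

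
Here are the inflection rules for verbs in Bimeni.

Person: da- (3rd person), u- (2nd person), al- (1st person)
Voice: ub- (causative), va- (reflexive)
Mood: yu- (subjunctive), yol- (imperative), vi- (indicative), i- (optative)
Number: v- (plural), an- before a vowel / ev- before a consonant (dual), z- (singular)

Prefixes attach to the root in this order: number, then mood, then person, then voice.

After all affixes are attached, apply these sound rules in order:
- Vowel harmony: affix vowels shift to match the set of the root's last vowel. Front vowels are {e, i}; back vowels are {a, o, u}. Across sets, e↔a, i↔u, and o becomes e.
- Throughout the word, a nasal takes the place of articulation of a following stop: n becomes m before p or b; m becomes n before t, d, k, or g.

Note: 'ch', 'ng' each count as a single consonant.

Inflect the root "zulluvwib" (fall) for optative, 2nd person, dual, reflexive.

veiievzulluvwib

Attach number dual ev- (before consonant 'z') → evzulluvwib.
Attach mood optative i- → ievzulluvwib.
Attach person 2nd person u- → uievzulluvwib.
Attach voice reflexive va- → vauievzulluvwib.
Apply vowel harmony: vauievzulluvwib → veiievzulluvwib.
Nasal assimilation: no change.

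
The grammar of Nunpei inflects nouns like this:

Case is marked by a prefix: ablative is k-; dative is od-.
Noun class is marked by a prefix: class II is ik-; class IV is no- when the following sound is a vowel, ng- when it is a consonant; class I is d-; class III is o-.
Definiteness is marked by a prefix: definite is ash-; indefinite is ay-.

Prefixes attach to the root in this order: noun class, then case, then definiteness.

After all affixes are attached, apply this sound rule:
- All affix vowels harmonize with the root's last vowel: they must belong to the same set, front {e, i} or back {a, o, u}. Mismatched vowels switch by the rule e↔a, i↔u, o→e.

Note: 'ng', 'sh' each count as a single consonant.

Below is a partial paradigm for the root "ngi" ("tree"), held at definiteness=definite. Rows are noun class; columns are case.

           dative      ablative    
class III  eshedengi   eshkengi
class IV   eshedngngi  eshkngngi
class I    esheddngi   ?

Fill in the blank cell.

Attach noun class class I d- → dngi.
Attach case ablative k- → kdngi.
Attach definiteness definite ash- → ashkdngi.
Apply vowel harmony: ashkdngi → eshkdngi.

eshkdngi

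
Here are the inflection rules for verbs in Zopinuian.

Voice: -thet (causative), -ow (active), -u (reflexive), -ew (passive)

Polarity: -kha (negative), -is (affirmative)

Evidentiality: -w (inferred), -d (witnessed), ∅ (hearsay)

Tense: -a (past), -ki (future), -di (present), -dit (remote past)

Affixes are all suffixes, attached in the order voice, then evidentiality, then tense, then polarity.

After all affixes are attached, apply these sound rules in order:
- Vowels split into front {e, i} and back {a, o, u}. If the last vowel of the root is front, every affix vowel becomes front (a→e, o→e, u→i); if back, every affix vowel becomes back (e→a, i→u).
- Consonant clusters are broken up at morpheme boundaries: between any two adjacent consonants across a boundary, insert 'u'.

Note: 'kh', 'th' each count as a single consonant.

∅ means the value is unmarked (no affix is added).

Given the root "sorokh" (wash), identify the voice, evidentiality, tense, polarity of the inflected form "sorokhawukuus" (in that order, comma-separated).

Segment: sorokh-ew-ki-is.
voice: -ew → passive.
evidentiality: ∅ → hearsay.
tense: -ki → future.
polarity: -is → affirmative.

passive, hearsay, future, affirmative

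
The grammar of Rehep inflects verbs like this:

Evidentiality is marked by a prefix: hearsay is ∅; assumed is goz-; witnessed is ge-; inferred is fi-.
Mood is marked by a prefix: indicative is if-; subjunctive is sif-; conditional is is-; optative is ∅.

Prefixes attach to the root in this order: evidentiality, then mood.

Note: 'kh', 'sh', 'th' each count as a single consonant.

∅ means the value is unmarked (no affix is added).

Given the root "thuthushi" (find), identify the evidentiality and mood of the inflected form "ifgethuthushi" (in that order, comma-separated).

Segment: if-ge-thuthushi.
evidentiality: ge- → witnessed.
mood: if- → indicative.

witnessed, indicative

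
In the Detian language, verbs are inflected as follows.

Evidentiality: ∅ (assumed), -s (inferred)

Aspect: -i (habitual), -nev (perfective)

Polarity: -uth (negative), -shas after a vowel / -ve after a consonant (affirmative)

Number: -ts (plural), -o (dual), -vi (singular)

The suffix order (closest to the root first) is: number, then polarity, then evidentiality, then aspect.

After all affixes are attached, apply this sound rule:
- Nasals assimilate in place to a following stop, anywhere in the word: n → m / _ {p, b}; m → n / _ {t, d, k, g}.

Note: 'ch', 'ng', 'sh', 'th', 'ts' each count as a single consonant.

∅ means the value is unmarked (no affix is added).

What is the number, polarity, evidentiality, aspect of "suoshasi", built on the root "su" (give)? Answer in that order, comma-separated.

dual, affirmative, assumed, habitual

Segment: su-o-shas-i.
number: -o → dual.
polarity: -shas/ve → affirmative.
evidentiality: ∅ → assumed.
aspect: -i → habitual.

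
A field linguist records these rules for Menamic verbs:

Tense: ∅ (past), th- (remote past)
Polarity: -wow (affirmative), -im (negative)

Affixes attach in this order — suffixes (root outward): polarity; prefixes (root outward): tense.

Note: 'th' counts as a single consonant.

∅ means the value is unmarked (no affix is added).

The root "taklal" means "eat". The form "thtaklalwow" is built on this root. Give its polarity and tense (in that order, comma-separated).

affirmative, remote past

Segment: th-taklal-wow.
polarity: -wow → affirmative.
tense: th- → remote past.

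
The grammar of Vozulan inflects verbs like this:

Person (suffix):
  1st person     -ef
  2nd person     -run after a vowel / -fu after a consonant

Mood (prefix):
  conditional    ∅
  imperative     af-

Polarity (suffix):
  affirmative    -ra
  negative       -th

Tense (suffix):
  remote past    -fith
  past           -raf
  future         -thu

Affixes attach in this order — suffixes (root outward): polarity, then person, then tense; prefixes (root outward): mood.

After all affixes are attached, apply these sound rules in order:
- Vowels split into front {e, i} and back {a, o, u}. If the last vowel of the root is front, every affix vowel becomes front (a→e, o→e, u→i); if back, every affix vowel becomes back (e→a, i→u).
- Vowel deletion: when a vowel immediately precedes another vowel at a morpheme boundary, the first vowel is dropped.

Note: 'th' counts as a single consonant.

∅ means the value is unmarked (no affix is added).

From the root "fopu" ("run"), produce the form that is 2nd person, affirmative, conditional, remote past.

fopurarunfuth

Attach polarity affirmative -ra → fopura.
Attach person 2nd person -run (after vowel 'a') → fopurarun.
Attach tense remote past -fith → fopurarunfith.
mood = conditional: zero marking, form stays fopurarunfith.
Apply vowel harmony: fopurarunfith → fopurarunfuth.
Vowel deletion: no change.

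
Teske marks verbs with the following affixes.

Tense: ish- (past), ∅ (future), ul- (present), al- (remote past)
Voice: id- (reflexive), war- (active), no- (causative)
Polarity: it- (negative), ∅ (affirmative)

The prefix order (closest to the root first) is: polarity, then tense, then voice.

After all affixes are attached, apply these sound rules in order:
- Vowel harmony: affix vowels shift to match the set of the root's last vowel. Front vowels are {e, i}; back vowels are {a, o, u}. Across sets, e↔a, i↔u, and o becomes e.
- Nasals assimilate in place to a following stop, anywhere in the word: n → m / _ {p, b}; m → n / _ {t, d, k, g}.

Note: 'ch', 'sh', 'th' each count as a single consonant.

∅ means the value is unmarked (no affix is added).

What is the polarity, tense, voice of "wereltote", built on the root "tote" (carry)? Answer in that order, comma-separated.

affirmative, remote past, active

Segment: war-al-tote.
polarity: ∅ → affirmative.
tense: al- → remote past.
voice: war- → active.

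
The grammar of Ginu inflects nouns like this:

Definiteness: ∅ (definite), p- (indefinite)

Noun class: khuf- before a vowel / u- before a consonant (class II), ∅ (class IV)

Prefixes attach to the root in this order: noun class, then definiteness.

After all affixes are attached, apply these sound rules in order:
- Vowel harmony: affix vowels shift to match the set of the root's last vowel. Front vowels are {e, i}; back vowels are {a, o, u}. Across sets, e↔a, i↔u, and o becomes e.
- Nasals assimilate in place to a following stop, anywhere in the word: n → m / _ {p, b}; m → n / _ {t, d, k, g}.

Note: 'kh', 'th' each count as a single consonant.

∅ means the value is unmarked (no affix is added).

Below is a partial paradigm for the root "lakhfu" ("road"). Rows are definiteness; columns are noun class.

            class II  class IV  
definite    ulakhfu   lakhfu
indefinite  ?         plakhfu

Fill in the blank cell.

pulakhfu

Attach noun class class II u- (before consonant 'l') → ulakhfu.
Attach definiteness indefinite p- → pulakhfu.
Vowel harmony: no change.
Nasal assimilation: no change.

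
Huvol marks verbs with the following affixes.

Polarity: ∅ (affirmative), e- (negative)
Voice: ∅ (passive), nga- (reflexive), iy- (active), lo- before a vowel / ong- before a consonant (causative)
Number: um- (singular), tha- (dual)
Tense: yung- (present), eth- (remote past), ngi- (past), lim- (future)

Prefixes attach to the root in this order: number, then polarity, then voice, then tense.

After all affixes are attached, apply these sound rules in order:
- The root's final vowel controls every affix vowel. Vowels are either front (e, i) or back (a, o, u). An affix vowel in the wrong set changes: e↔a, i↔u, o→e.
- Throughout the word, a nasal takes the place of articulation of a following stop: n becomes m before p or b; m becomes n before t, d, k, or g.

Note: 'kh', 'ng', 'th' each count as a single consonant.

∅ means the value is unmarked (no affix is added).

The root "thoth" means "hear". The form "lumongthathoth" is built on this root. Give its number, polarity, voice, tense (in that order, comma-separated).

Segment: lim-ong-tha-thoth.
number: tha- → dual.
polarity: ∅ → affirmative.
voice: lo/ong- → causative.
tense: lim- → future.

dual, affirmative, causative, future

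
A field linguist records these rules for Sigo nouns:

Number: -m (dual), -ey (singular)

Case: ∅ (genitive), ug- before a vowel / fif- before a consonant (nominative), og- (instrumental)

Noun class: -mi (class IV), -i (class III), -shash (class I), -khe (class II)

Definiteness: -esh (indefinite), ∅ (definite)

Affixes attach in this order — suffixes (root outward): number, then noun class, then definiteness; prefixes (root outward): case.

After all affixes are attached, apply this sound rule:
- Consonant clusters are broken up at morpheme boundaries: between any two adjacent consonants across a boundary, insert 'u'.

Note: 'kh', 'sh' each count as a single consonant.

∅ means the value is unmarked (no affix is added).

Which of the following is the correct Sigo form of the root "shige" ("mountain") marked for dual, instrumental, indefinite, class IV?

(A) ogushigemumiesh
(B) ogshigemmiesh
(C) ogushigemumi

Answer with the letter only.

Attach case instrumental og- → ogshige.
Attach number dual -m → ogshigem.
Attach noun class class IV -mi → ogshigemmi.
Attach definiteness indefinite -esh → ogshigemmiesh.
Apply epenthesis: ogshigemmiesh → ogushigemumiesh.
So the correct form is ogushigemumiesh, option (A).
(C) ogushigemumi is wrong: it uses definite instead of indefinite for definiteness.
(B) ogshigemmiesh is wrong: it fails to apply the sound rule(s).

A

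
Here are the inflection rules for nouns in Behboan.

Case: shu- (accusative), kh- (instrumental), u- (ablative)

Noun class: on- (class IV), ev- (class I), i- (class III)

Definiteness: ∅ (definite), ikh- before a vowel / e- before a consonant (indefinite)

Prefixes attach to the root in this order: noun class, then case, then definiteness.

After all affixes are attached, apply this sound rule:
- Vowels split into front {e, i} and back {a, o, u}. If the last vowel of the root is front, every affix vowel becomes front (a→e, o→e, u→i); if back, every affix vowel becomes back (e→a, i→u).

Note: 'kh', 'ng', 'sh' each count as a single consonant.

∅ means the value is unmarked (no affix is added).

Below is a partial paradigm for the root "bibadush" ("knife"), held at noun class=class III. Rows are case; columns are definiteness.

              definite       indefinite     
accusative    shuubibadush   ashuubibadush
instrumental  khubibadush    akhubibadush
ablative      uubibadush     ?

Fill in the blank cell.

Attach noun class class III i- → ibibadush.
Attach case ablative u- → uibibadush.
Attach definiteness indefinite ikh- (before vowel 'u') → ikhuibibadush.
Apply vowel harmony: ikhuibibadush → ukhuubibadush.

ukhuubibadush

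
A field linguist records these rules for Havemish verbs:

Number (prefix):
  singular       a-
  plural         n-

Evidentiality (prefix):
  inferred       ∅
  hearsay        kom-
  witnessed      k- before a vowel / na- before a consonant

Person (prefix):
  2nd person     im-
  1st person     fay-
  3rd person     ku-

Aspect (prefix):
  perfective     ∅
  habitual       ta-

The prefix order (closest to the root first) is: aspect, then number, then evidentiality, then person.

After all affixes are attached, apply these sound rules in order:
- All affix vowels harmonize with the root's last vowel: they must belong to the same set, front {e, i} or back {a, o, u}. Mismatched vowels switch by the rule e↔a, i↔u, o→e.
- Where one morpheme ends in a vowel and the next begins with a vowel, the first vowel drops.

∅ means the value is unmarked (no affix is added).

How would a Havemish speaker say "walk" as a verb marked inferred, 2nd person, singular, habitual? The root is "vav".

Attach aspect habitual ta- → tavav.
Attach number singular a- → atavav.
evidentiality = inferred: zero marking, form stays atavav.
Attach person 2nd person im- → imatavav.
Apply vowel harmony: imatavav → umatavav.
Vowel deletion: no change.

umatavav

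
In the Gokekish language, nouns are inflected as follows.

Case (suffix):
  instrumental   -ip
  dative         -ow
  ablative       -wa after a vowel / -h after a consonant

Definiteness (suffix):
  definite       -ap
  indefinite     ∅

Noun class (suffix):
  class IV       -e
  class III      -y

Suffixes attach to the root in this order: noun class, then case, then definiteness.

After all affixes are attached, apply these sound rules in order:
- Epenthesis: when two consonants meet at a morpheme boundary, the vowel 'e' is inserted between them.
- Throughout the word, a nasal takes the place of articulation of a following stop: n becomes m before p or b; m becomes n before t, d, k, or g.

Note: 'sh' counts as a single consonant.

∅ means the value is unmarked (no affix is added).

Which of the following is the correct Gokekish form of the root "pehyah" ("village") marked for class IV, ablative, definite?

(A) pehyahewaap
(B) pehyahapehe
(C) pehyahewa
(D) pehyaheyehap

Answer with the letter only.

A

Attach noun class class IV -e → pehyahe.
Attach case ablative -wa (after vowel 'e') → pehyahewa.
Attach definiteness definite -ap → pehyahewaap.
Epenthesis: no change.
Nasal assimilation: no change.
So the correct form is pehyahewaap, option (A).
(B) pehyahapehe is wrong: it has the affixes in the wrong order.
(D) pehyaheyehap is wrong: it uses class III instead of class IV for noun class.
(C) pehyahewa is wrong: it uses indefinite instead of definite for definiteness.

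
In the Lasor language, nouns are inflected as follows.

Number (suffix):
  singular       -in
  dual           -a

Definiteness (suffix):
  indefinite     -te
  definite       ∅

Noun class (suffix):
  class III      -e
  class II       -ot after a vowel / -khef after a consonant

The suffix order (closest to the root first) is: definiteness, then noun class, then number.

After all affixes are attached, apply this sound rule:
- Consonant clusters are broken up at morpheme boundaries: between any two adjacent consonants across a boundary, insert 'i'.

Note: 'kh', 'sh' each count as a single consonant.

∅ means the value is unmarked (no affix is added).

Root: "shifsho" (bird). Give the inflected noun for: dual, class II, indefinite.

Attach definiteness indefinite -te → shifshote.
Attach noun class class II -ot (after vowel 'e') → shifshoteot.
Attach number dual -a → shifshoteota.
Epenthesis: no change.

shifshoteota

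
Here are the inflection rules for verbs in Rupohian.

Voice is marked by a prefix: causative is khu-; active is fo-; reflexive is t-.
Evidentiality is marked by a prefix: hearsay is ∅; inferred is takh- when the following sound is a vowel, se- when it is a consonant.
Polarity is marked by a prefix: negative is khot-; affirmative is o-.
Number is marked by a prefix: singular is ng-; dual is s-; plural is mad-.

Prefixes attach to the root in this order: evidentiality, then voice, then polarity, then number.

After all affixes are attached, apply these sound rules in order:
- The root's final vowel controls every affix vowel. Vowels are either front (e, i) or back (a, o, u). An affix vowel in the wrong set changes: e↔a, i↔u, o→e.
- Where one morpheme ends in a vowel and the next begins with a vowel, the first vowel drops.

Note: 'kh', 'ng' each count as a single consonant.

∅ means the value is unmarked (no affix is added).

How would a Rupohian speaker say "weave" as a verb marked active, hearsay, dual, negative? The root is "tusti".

evidentiality = hearsay: zero marking, form stays tusti.
Attach voice active fo- → fotusti.
Attach polarity negative khot- → khotfotusti.
Attach number dual s- → skhotfotusti.
Apply vowel harmony: skhotfotusti → skhetfetusti.
Vowel deletion: no change.

skhetfetusti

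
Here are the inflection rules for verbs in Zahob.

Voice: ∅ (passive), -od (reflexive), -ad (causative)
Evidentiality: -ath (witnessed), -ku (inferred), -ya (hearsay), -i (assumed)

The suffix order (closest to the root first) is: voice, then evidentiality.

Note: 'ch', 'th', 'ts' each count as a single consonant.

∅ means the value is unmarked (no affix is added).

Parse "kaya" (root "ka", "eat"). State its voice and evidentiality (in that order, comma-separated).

passive, hearsay

Segment: ka-ya.
voice: ∅ → passive.
evidentiality: -ya → hearsay.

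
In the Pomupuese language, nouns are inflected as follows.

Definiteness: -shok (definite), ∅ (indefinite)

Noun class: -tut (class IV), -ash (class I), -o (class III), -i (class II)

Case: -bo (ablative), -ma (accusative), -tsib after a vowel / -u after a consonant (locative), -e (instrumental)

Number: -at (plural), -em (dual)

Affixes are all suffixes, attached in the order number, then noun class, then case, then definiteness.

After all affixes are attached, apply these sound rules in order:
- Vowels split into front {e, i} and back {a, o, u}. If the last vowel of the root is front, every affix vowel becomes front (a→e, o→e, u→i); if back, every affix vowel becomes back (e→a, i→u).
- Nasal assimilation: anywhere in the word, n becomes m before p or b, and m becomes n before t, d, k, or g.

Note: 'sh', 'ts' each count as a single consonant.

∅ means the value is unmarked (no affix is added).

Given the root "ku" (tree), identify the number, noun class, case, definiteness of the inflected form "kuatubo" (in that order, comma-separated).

plural, class II, ablative, indefinite

Segment: ku-at-i-bo.
number: -at → plural.
noun class: -i → class II.
case: -bo → ablative.
definiteness: ∅ → indefinite.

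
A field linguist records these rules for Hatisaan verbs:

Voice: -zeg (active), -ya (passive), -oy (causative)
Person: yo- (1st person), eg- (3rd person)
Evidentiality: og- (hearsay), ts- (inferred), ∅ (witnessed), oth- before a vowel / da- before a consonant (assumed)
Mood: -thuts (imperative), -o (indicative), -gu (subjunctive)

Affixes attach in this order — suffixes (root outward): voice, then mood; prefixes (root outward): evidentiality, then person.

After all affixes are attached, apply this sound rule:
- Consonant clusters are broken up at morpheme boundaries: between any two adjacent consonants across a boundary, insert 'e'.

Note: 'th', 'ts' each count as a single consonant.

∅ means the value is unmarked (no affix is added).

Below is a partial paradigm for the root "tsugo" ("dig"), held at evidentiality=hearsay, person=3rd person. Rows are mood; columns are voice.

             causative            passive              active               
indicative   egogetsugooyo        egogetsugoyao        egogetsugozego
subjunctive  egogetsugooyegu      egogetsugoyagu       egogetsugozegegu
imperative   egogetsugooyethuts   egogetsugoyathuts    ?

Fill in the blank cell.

Attach evidentiality hearsay og- → ogtsugo.
Attach voice active -zeg → ogtsugozeg.
Attach person 3rd person eg- → egogtsugozeg.
Attach mood imperative -thuts → egogtsugozegthuts.
Apply epenthesis: egogtsugozegthuts → egogetsugozegethuts.

egogetsugozegethuts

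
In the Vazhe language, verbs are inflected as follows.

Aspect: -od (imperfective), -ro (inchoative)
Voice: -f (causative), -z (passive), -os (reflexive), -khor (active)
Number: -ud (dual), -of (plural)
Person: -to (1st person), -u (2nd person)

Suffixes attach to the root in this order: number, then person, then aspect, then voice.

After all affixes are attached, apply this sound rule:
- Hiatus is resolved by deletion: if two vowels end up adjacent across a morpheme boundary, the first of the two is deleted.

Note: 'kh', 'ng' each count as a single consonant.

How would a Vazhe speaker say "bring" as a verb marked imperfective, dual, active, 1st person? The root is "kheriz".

Attach number dual -ud → kherizud.
Attach person 1st person -to → kherizudto.
Attach aspect imperfective -od → kherizudtood.
Attach voice active -khor → kherizudtoodkhor.
Apply vowel deletion: kherizudtoodkhor → kherizudtodkhor.

kherizudtodkhor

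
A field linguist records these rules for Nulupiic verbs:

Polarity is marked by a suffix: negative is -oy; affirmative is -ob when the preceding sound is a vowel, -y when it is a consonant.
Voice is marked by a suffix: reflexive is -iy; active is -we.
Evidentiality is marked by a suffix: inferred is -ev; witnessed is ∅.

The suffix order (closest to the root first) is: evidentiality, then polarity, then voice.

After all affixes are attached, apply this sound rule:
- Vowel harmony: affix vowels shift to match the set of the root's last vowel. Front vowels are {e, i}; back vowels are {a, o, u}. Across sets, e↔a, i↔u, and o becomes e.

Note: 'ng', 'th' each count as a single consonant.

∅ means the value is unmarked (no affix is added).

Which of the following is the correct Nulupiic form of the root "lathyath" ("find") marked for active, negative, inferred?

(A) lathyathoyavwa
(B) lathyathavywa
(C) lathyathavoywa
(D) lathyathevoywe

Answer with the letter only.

C

Attach evidentiality inferred -ev → lathyathev.
Attach polarity negative -oy → lathyathevoy.
Attach voice active -we → lathyathevoywe.
Apply vowel harmony: lathyathevoywe → lathyathavoywa.
So the correct form is lathyathavoywa, option (C).
(A) lathyathoyavwa is wrong: it has the affixes in the wrong order.
(B) lathyathavywa is wrong: it uses affirmative instead of negative for polarity.
(D) lathyathevoywe is wrong: it fails to apply the sound rule(s).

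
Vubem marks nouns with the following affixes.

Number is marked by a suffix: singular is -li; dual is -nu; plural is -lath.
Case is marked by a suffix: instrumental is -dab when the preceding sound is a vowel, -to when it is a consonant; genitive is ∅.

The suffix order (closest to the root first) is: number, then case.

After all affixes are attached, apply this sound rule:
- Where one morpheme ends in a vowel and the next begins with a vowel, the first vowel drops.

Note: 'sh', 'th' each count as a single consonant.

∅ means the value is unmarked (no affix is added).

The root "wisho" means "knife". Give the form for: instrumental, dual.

Attach number dual -nu → wishonu.
Attach case instrumental -dab (after vowel 'u') → wishonudab.
Vowel deletion: no change.

wishonudab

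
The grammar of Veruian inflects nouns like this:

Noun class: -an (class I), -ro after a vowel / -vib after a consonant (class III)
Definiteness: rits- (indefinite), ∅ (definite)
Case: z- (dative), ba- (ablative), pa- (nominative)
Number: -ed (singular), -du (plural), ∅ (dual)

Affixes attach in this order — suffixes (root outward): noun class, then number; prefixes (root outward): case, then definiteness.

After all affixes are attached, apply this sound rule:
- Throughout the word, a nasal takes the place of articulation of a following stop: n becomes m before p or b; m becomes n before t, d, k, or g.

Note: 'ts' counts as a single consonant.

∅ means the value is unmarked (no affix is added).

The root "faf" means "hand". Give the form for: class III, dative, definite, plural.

Attach case dative z- → zfaf.
Attach noun class class III -vib (after consonant 'f') → zfafvib.
definiteness = definite: zero marking, form stays zfafvib.
Attach number plural -du → zfafvibdu.
Nasal assimilation: no change.

zfafvibdu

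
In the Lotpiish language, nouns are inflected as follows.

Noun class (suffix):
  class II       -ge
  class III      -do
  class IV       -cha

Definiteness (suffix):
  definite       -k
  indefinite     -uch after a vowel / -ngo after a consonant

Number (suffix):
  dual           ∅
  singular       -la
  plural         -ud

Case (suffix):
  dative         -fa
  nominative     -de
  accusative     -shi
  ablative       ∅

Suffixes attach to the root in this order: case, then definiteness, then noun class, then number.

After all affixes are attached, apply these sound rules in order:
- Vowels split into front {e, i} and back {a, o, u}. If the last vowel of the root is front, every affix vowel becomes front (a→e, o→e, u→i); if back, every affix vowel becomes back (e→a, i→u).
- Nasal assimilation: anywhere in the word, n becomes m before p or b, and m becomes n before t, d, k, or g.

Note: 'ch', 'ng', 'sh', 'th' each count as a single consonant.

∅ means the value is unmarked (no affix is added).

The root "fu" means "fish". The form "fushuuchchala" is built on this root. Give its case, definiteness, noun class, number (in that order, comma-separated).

Segment: fu-shi-uch-cha-la.
case: -shi → accusative.
definiteness: -uch/ngo → indefinite.
noun class: -cha → class IV.
number: -la → singular.

accusative, indefinite, class IV, singular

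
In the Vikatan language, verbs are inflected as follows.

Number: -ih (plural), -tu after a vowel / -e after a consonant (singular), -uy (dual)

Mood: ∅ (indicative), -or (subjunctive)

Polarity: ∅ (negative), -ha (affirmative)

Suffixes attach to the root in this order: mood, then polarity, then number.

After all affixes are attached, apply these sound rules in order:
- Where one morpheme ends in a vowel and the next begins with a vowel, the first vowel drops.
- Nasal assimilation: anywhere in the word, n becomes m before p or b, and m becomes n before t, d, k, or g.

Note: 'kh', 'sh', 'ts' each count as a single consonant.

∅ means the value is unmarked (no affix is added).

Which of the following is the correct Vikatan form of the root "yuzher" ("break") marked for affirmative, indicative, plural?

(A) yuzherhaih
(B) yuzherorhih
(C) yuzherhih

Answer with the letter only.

C

mood = indicative: zero marking, form stays yuzher.
Attach polarity affirmative -ha → yuzherha.
Attach number plural -ih → yuzherhaih.
Apply vowel deletion: yuzherhaih → yuzherhih.
Nasal assimilation: no change.
So the correct form is yuzherhih, option (C).
(B) yuzherorhih is wrong: it uses subjunctive instead of indicative for mood.
(A) yuzherhaih is wrong: it fails to apply the sound rule(s).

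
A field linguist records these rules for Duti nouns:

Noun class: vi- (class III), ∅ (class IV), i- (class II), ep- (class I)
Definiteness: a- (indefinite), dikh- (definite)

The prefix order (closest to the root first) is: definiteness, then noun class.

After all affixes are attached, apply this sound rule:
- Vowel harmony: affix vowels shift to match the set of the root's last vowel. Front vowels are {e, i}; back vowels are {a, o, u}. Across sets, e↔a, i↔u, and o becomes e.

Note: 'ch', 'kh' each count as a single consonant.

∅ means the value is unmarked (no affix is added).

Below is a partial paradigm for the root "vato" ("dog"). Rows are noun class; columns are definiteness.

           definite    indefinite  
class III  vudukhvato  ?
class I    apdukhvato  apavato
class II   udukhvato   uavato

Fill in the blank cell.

vuavato

Attach definiteness indefinite a- → avato.
Attach noun class class III vi- → viavato.
Apply vowel harmony: viavato → vuavato.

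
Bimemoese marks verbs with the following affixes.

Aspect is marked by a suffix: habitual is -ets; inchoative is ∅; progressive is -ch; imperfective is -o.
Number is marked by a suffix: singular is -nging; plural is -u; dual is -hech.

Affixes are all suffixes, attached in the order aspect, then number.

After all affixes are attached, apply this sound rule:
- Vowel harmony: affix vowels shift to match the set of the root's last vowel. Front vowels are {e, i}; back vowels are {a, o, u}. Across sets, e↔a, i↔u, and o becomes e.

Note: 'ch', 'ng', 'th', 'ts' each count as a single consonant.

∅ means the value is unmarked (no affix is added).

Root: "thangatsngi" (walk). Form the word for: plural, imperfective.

thangatsngiei

Attach aspect imperfective -o → thangatsngio.
Attach number plural -u → thangatsngiou.
Apply vowel harmony: thangatsngiou → thangatsngiei.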